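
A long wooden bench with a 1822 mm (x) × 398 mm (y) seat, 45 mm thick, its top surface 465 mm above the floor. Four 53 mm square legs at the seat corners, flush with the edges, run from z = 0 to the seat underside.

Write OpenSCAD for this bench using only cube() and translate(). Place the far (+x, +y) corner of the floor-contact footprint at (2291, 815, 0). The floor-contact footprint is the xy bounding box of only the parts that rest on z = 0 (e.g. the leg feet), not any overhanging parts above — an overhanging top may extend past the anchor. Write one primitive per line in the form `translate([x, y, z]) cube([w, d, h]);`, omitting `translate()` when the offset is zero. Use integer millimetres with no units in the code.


// leg_h = 465 − 45 = 420
translate([469, 417, 420]) cube([1822, 398, 45]);
translate([469, 417, 0]) cube([53, 53, 420]);
translate([469, 762, 0]) cube([53, 53, 420]);
translate([2238, 417, 0]) cube([53, 53, 420]);
translate([2238, 762, 0]) cube([53, 53, 420]);


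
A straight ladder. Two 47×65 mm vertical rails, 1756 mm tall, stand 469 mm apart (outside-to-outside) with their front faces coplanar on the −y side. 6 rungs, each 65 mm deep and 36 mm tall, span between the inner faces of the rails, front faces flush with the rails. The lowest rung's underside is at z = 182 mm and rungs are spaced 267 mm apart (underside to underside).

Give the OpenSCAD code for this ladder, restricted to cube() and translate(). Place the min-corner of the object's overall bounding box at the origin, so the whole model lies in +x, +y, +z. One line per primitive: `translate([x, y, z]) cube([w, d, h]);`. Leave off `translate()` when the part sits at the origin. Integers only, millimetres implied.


cube([47, 65, 1756]);
translate([422, 0, 0]) cube([47, 65, 1756]);
translate([47, 0, 182]) cube([375, 65, 36]);
translate([47, 0, 449]) cube([375, 65, 36]);
translate([47, 0, 716]) cube([375, 65, 36]);
translate([47, 0, 983]) cube([375, 65, 36]);
translate([47, 0, 1250]) cube([375, 65, 36]);
translate([47, 0, 1517]) cube([375, 65, 36]);


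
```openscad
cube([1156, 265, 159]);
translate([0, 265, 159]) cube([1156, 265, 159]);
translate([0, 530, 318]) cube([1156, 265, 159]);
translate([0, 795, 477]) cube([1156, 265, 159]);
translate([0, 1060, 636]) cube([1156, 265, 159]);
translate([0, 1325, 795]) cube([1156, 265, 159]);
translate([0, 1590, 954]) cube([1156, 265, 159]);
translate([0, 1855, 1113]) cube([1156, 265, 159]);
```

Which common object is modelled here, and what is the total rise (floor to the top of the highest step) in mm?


A staircase. The total rise is 1272 mm.

8 identical blocks, each offset up and back from the previous — a staircase. Each step is 159 mm tall and there are 8 of them, so the total rise is 8 × 159 = 1272 mm.


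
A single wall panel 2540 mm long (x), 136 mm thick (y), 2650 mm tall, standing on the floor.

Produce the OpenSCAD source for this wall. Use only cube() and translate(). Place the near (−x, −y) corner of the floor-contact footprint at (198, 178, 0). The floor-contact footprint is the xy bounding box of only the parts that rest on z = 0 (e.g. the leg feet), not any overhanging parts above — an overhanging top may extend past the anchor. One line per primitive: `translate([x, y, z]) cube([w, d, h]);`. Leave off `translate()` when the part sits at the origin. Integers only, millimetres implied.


translate([198, 178, 0]) cube([2540, 136, 2650]);


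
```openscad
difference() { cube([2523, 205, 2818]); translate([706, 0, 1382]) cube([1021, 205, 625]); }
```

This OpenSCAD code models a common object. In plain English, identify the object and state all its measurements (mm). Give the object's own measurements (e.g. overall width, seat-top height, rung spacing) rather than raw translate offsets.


A wall 2523 mm long (x), 205 mm thick (y), 2818 mm tall, with a rectangular window opening cut through it. The opening is 1021 mm wide and 625 mm tall; its sill is at z = 1382 mm and its near (−x) edge is 706 mm from the wall's −x end. The opening passes through the full wall thickness.


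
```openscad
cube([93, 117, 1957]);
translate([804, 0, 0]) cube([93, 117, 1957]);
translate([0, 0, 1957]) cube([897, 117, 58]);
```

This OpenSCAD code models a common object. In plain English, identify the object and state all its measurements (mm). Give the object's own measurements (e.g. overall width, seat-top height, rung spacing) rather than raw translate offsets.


A door frame. The clear opening is 711 mm wide and 1957 mm high. Two 93 mm wide jambs, 117 mm deep, stand either side of the opening from the floor to the top of the opening. A 58 mm thick head sits across the top of both jambs, spanning the full outside width of the frame.


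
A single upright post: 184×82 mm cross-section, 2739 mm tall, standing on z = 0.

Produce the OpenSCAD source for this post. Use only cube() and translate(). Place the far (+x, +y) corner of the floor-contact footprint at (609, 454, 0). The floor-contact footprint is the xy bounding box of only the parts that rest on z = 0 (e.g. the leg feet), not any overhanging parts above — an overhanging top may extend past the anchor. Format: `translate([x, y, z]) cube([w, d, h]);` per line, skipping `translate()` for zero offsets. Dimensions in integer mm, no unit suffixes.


translate([425, 372, 0]) cube([184, 82, 2739]);


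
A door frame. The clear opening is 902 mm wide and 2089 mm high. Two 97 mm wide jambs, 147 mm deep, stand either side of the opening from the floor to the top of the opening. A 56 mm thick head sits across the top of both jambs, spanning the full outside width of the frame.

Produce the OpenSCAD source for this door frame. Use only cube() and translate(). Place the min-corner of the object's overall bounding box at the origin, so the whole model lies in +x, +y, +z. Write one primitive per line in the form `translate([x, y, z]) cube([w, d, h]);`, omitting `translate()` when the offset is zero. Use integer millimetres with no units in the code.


cube([97, 147, 2089]);
translate([999, 0, 0]) cube([97, 147, 2089]);
translate([0, 0, 2089]) cube([1096, 147, 56]);


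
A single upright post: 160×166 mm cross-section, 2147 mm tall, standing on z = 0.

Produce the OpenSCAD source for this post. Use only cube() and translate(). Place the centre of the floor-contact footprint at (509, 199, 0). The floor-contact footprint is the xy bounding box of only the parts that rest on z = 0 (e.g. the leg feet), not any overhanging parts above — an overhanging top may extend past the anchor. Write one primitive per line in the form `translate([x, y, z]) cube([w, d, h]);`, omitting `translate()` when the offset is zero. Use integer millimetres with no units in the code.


translate([429, 116, 0]) cube([160, 166, 2147]);


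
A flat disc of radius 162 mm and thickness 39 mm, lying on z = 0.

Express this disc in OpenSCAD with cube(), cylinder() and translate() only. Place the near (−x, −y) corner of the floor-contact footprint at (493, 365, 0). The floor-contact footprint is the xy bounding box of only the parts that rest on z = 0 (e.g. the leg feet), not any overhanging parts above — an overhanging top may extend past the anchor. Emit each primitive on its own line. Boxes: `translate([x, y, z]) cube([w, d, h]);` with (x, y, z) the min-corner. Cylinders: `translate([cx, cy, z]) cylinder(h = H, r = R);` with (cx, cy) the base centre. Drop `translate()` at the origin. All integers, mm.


translate([655, 527, 0]) cylinder(h = 39, r = 162);


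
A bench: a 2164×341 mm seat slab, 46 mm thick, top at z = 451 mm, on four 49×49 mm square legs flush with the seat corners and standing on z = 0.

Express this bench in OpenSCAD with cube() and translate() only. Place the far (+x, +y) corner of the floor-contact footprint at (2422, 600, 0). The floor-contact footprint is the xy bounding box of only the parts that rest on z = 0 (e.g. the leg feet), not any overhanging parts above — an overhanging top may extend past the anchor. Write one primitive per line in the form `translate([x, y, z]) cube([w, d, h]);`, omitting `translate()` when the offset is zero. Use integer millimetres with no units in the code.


translate([258, 259, 405]) cube([2164, 341, 46]);
translate([258, 259, 0]) cube([49, 49, 405]);
translate([258, 551, 0]) cube([49, 49, 405]);
translate([2373, 259, 0]) cube([49, 49, 405]);
translate([2373, 551, 0]) cube([49, 49, 405]);


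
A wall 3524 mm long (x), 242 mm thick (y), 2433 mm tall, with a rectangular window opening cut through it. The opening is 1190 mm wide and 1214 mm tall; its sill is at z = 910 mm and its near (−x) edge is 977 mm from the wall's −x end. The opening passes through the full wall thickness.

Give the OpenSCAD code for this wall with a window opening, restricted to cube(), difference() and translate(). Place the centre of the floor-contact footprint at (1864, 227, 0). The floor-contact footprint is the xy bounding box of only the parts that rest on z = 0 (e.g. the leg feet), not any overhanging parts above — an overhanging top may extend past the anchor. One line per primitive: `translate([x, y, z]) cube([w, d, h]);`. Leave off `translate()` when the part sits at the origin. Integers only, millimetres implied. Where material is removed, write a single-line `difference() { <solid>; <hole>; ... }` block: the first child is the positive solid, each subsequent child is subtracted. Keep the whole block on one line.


difference() { translate([102, 106, 0]) cube([3524, 242, 2433]); translate([1079, 106, 910]) cube([1190, 242, 1214]); }


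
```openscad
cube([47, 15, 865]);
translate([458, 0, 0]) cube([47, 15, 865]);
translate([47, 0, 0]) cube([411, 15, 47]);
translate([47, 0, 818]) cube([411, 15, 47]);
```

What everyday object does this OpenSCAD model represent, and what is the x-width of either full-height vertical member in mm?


A picture frame. The border width is 47 mm.

Four thin pieces enclosing a rectangular opening — a picture frame. The two full-height stiles are 865 mm tall; the top rail sits at z = 818 and is 47 mm tall, so the border above the opening is 865 − 818 = 47 mm, matching the stile x-width.


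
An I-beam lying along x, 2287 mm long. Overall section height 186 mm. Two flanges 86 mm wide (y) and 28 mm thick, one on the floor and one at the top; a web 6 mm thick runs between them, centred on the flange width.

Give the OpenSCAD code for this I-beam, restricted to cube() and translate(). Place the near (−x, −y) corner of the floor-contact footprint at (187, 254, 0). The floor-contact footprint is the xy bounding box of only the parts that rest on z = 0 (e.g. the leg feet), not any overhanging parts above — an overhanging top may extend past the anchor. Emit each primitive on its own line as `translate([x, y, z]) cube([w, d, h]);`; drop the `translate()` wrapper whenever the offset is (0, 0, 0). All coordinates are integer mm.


translate([187, 254, 0]) cube([2287, 86, 28]);
translate([187, 294, 28]) cube([2287, 6, 130]);
translate([187, 254, 158]) cube([2287, 86, 28]);


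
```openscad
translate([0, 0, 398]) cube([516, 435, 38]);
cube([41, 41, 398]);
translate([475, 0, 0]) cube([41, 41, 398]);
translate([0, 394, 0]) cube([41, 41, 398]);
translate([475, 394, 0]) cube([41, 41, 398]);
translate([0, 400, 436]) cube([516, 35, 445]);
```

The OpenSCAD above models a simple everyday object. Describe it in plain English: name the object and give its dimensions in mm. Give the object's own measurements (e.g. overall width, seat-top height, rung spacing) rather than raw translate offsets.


A chair. The seat is a 516×435×38 mm slab with its top at z = 436 mm, on four 41×41 mm corner legs (flush with the seat edges, standing on z = 0). A flat backrest 35 mm thick, 445 mm tall, spans the full seat width and rises from the seat top along its +y edge, rear face flush with the rear of the seat.


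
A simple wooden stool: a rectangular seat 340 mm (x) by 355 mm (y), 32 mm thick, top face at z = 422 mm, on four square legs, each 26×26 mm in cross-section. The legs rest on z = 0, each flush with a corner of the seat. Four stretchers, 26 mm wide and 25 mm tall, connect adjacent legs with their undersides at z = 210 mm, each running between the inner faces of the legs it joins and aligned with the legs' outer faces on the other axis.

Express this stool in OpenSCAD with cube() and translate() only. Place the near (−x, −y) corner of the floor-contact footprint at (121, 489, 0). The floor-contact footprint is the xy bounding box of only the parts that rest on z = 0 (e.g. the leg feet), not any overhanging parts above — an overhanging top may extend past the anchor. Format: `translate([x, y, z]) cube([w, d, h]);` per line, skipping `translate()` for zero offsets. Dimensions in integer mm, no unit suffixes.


// leg_h = 422 - 32 = 390
// stretcher span = 340 - 2*26 = 288
translate([121, 489, 390]) cube([340, 355, 32]);
translate([121, 489, 0]) cube([26, 26, 390]);
translate([435, 489, 0]) cube([26, 26, 390]);
translate([121, 818, 0]) cube([26, 26, 390]);
translate([435, 818, 0]) cube([26, 26, 390]);
translate([147, 489, 210]) cube([288, 26, 25]);
translate([147, 818, 210]) cube([288, 26, 25]);
translate([121, 515, 210]) cube([26, 303, 25]);
translate([435, 515, 210]) cube([26, 303, 25]);


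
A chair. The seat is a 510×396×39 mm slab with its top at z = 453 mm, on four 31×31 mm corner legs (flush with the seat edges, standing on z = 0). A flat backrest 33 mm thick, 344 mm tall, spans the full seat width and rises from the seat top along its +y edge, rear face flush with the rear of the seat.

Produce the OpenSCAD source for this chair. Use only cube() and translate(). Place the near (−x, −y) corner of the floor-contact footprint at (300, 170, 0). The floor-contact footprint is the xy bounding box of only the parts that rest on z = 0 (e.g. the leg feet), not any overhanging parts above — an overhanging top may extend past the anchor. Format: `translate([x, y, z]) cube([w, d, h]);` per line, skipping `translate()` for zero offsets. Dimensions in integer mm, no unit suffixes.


translate([300, 170, 414]) cube([510, 396, 39]);
translate([300, 170, 0]) cube([31, 31, 414]);
translate([779, 170, 0]) cube([31, 31, 414]);
translate([300, 535, 0]) cube([31, 31, 414]);
translate([779, 535, 0]) cube([31, 31, 414]);
translate([300, 533, 453]) cube([510, 33, 344]);


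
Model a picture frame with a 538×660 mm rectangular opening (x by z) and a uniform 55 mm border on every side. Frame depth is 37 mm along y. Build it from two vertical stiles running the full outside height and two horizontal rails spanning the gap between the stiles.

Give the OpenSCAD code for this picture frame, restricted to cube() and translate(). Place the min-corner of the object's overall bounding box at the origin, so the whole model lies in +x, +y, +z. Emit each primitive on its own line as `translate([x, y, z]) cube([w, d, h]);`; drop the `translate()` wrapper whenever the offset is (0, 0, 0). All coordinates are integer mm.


cube([55, 37, 770]);
translate([593, 0, 0]) cube([55, 37, 770]);
translate([55, 0, 0]) cube([538, 37, 55]);
translate([55, 0, 715]) cube([538, 37, 55]);


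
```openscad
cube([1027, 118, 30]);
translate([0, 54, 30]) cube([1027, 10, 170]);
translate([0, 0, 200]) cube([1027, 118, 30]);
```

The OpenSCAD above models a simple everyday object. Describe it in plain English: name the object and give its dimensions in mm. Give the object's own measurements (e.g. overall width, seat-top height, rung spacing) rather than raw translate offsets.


An I-beam lying along x, 1027 mm long. Overall section height 230 mm. Two flanges 118 mm wide (y) and 30 mm thick, one on the floor and one at the top; a web 10 mm thick runs between them, centred on the flange width.


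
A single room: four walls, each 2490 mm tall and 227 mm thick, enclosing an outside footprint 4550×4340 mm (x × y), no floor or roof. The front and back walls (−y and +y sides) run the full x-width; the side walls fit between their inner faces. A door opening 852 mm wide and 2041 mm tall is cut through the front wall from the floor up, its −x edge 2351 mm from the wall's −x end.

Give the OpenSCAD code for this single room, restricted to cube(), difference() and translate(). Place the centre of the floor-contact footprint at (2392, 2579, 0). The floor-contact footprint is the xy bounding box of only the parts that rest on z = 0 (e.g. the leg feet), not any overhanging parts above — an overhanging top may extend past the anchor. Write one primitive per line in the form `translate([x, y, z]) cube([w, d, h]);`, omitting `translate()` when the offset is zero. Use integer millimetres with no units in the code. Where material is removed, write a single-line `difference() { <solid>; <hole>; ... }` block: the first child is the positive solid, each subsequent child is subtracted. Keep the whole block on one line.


difference() { translate([117, 409, 0]) cube([4550, 227, 2490]); translate([2468, 409, 0]) cube([852, 227, 2041]); }
translate([117, 4522, 0]) cube([4550, 227, 2490]);
translate([117, 636, 0]) cube([227, 3886, 2490]);
translate([4440, 636, 0]) cube([227, 3886, 2490]);


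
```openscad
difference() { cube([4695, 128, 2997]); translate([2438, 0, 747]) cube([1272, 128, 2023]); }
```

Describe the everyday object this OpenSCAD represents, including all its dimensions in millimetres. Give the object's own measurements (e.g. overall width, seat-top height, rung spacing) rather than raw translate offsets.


A wall 4695 mm long (x), 128 mm thick (y), 2997 mm tall, with a rectangular window opening cut through it. The opening is 1272 mm wide and 2023 mm tall; its sill is at z = 747 mm and its near (−x) edge is 2438 mm from the wall's −x end. The opening passes through the full wall thickness.


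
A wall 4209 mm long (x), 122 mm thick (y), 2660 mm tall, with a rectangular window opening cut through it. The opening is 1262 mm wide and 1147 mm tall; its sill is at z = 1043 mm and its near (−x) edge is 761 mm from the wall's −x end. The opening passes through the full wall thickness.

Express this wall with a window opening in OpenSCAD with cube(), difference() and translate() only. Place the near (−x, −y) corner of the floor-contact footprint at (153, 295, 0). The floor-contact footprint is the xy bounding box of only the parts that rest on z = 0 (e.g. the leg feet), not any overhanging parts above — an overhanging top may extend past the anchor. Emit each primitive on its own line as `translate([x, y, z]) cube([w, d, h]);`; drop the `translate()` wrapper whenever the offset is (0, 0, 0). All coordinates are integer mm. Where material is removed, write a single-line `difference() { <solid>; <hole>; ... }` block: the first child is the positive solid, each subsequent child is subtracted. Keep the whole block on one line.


difference() { translate([153, 295, 0]) cube([4209, 122, 2660]); translate([914, 295, 1043]) cube([1262, 122, 1147]); }


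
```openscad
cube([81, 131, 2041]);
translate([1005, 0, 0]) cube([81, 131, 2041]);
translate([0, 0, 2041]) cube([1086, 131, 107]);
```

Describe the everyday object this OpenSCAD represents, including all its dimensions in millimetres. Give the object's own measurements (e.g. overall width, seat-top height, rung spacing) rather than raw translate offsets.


A door frame. The clear opening is 924 mm wide and 2041 mm high. Two 81 mm wide jambs, 131 mm deep, stand either side of the opening from the floor to the top of the opening. A 107 mm thick head sits across the top of both jambs, spanning the full outside width of the frame.


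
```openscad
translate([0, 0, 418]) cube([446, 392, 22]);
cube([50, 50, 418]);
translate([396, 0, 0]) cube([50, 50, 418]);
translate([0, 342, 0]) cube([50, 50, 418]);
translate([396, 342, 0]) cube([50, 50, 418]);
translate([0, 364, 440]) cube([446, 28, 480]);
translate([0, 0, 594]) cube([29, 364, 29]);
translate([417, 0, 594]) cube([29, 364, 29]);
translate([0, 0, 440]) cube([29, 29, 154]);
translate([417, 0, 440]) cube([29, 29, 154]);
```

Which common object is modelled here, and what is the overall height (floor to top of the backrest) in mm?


A chair. The overall height is 920 mm.

A slab on four corner posts with a tall panel at the back — a chair. The seat slab sits at z = 418 with thickness 22, and the 480 mm backrest starts at the seat top, so the overall height is 418 + 22 + 480 = 920 mm.


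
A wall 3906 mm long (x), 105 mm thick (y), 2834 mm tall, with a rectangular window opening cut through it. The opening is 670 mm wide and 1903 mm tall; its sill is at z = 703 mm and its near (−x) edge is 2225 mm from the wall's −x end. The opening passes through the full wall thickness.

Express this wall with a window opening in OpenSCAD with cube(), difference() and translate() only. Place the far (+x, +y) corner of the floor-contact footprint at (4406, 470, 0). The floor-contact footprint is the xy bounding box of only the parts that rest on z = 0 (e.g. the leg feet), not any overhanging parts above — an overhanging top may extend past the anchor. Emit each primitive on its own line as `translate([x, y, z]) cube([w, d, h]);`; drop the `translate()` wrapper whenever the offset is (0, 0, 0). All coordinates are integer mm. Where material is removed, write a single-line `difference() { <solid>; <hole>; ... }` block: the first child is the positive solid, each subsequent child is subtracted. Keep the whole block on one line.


difference() { translate([500, 365, 0]) cube([3906, 105, 2834]); translate([2725, 365, 703]) cube([670, 105, 1903]); }


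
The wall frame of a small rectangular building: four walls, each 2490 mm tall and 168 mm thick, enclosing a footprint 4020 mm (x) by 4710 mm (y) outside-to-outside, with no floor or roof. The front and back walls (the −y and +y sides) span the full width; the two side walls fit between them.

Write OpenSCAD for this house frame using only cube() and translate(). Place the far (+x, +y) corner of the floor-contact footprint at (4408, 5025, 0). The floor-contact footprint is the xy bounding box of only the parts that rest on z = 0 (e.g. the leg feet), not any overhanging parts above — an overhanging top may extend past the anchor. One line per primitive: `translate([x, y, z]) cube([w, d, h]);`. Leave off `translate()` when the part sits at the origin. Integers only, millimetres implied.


translate([388, 315, 0]) cube([4020, 168, 2490]);
translate([388, 4857, 0]) cube([4020, 168, 2490]);
translate([388, 483, 0]) cube([168, 4374, 2490]);
translate([4240, 483, 0]) cube([168, 4374, 2490]);


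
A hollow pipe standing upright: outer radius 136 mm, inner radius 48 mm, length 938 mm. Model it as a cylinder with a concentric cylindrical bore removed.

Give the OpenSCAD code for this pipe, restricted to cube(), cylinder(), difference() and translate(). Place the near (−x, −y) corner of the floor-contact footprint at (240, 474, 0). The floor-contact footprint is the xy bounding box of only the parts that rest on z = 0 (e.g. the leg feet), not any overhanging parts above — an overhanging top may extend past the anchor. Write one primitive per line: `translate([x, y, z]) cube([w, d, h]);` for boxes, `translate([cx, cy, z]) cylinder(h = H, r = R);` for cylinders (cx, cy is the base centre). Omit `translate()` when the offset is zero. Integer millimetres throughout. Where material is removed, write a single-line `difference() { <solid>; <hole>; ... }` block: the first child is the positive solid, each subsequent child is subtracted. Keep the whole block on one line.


difference() { translate([376, 610, 0]) cylinder(h = 938, r = 136); translate([376, 610, 0]) cylinder(h = 938, r = 48); }


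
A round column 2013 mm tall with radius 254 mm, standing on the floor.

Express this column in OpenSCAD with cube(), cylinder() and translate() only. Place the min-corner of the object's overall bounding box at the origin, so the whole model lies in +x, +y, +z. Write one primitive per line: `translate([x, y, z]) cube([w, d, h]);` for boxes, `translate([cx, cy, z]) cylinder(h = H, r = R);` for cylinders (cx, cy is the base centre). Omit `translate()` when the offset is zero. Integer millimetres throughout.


translate([254, 254, 0]) cylinder(h = 2013, r = 254);


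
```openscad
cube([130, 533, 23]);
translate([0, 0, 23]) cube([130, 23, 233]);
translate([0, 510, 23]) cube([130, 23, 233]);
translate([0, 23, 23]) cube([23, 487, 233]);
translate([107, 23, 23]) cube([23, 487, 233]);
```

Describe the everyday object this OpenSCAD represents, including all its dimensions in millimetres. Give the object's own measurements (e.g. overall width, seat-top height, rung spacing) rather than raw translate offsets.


An open-topped rectangular box: outside dimensions 130×533×256 mm, with a uniform wall and base thickness of 23 mm. The base is a full 130×533 slab on the floor; four walls sit on top of the base. The front and back walls (the −y and +y sides) span the full width; the two side walls fit between them.


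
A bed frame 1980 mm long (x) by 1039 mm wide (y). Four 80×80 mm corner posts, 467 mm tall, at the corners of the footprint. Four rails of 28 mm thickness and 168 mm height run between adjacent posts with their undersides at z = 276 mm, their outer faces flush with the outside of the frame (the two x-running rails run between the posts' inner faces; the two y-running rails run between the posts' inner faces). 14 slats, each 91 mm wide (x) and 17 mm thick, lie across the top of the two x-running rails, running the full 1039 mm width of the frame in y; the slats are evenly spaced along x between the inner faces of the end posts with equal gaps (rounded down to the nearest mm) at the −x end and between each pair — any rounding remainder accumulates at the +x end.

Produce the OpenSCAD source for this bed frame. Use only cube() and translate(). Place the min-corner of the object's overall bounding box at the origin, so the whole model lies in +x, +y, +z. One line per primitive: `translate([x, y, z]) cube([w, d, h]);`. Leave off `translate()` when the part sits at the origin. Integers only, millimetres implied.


cube([80, 80, 467]);
translate([0, 959, 0]) cube([80, 80, 467]);
translate([1900, 0, 0]) cube([80, 80, 467]);
translate([1900, 959, 0]) cube([80, 80, 467]);
translate([80, 0, 276]) cube([1820, 28, 168]);
translate([80, 1011, 276]) cube([1820, 28, 168]);
translate([0, 80, 276]) cube([28, 879, 168]);
translate([1952, 80, 276]) cube([28, 879, 168]);
translate([116, 0, 444]) cube([91, 1039, 17]);
translate([243, 0, 444]) cube([91, 1039, 17]);
translate([370, 0, 444]) cube([91, 1039, 17]);
translate([497, 0, 444]) cube([91, 1039, 17]);
translate([624, 0, 444]) cube([91, 1039, 17]);
translate([751, 0, 444]) cube([91, 1039, 17]);
translate([878, 0, 444]) cube([91, 1039, 17]);
translate([1005, 0, 444]) cube([91, 1039, 17]);
translate([1132, 0, 444]) cube([91, 1039, 17]);
translate([1259, 0, 444]) cube([91, 1039, 17]);
translate([1386, 0, 444]) cube([91, 1039, 17]);
translate([1513, 0, 444]) cube([91, 1039, 17]);
translate([1640, 0, 444]) cube([91, 1039, 17]);
translate([1767, 0, 444]) cube([91, 1039, 17]);


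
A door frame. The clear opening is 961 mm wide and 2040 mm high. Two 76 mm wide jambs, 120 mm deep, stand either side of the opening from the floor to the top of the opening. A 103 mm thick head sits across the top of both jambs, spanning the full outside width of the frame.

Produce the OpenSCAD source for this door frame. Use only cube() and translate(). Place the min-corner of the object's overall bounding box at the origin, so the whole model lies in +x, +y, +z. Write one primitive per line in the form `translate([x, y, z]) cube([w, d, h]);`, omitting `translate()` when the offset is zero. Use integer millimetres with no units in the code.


cube([76, 120, 2040]);
translate([1037, 0, 0]) cube([76, 120, 2040]);
translate([0, 0, 2040]) cube([1113, 120, 103]);


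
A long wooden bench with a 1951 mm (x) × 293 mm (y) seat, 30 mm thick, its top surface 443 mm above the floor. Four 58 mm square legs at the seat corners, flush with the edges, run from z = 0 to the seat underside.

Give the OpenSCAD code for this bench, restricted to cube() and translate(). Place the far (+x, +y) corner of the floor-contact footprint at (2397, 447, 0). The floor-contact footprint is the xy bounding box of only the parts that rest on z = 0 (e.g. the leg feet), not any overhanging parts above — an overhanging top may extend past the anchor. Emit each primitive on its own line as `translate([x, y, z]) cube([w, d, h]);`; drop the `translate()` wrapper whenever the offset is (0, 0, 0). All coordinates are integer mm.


translate([446, 154, 413]) cube([1951, 293, 30]);
translate([446, 154, 0]) cube([58, 58, 413]);
translate([446, 389, 0]) cube([58, 58, 413]);
translate([2339, 154, 0]) cube([58, 58, 413]);
translate([2339, 389, 0]) cube([58, 58, 413]);


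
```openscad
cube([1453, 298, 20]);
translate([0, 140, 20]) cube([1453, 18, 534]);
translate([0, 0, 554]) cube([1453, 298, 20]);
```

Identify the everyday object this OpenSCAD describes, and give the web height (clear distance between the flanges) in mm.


An I-beam. The web height is 534 mm.

Two wide flanges with a thin centred web — an I-beam. Overall 574 mm minus two 20 mm flanges gives a web of 574 − 2·20 = 534 mm.


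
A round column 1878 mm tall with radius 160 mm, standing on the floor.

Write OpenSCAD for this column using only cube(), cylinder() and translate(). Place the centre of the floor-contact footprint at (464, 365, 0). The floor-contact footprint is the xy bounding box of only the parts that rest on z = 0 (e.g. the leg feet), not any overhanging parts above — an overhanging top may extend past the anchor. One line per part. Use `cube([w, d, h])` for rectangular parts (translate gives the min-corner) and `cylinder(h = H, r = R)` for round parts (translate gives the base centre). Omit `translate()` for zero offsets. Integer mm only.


translate([464, 365, 0]) cylinder(h = 1878, r = 160);


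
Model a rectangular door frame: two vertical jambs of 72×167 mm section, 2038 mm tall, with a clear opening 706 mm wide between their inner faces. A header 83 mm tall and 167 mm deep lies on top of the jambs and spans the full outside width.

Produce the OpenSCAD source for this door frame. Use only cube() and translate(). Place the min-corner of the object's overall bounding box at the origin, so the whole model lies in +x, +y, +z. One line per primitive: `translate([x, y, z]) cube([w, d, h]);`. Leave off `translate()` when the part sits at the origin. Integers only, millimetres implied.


cube([72, 167, 2038]);
translate([778, 0, 0]) cube([72, 167, 2038]);
translate([0, 0, 2038]) cube([850, 167, 83]);


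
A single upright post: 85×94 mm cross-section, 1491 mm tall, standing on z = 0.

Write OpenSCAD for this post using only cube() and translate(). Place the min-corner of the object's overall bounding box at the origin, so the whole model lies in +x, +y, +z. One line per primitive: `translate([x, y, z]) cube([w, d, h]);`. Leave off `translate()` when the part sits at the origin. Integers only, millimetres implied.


cube([85, 94, 1491]);


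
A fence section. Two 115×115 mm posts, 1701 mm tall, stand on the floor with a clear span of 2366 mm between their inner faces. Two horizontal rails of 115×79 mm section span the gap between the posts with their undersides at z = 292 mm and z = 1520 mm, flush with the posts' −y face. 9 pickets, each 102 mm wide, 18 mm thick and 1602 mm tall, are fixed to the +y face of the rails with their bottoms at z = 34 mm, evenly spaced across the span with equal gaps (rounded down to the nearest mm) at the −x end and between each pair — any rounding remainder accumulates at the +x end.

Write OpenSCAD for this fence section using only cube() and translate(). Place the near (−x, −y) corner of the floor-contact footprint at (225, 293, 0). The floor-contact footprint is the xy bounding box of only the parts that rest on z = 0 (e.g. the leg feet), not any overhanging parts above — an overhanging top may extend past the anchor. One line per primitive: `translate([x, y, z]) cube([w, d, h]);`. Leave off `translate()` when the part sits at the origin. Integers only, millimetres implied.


translate([225, 293, 0]) cube([115, 115, 1701]);
translate([2706, 293, 0]) cube([115, 115, 1701]);
translate([340, 293, 292]) cube([2366, 115, 79]);
translate([340, 293, 1520]) cube([2366, 115, 79]);
translate([484, 408, 34]) cube([102, 18, 1602]);
translate([730, 408, 34]) cube([102, 18, 1602]);
translate([976, 408, 34]) cube([102, 18, 1602]);
translate([1222, 408, 34]) cube([102, 18, 1602]);
translate([1468, 408, 34]) cube([102, 18, 1602]);
translate([1714, 408, 34]) cube([102, 18, 1602]);
translate([1960, 408, 34]) cube([102, 18, 1602]);
translate([2206, 408, 34]) cube([102, 18, 1602]);
translate([2452, 408, 34]) cube([102, 18, 1602]);


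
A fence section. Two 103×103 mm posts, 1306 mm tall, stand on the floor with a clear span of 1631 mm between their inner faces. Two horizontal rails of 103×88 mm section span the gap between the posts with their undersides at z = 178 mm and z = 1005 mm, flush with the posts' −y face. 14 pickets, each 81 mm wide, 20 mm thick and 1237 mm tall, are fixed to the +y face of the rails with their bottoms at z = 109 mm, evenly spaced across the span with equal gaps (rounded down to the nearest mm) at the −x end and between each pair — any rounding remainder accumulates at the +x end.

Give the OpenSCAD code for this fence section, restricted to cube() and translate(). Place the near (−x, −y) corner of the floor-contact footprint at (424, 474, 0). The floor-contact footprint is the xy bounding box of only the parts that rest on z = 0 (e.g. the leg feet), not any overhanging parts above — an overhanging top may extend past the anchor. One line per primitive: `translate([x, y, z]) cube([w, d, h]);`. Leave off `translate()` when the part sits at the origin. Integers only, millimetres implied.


translate([424, 474, 0]) cube([103, 103, 1306]);
translate([2158, 474, 0]) cube([103, 103, 1306]);
translate([527, 474, 178]) cube([1631, 103, 88]);
translate([527, 474, 1005]) cube([1631, 103, 88]);
translate([560, 577, 109]) cube([81, 20, 1237]);
translate([674, 577, 109]) cube([81, 20, 1237]);
translate([788, 577, 109]) cube([81, 20, 1237]);
translate([902, 577, 109]) cube([81, 20, 1237]);
translate([1016, 577, 109]) cube([81, 20, 1237]);
translate([1130, 577, 109]) cube([81, 20, 1237]);
translate([1244, 577, 109]) cube([81, 20, 1237]);
translate([1358, 577, 109]) cube([81, 20, 1237]);
translate([1472, 577, 109]) cube([81, 20, 1237]);
translate([1586, 577, 109]) cube([81, 20, 1237]);
translate([1700, 577, 109]) cube([81, 20, 1237]);
translate([1814, 577, 109]) cube([81, 20, 1237]);
translate([1928, 577, 109]) cube([81, 20, 1237]);
translate([2042, 577, 109]) cube([81, 20, 1237]);


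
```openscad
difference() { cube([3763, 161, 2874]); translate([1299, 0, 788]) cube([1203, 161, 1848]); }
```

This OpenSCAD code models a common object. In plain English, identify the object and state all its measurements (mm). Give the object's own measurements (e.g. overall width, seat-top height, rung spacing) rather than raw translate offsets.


A wall 3763 mm long (x), 161 mm thick (y), 2874 mm tall, with a rectangular window opening cut through it. The opening is 1203 mm wide and 1848 mm tall; its sill is at z = 788 mm and its near (−x) edge is 1299 mm from the wall's −x end. The opening passes through the full wall thickness.


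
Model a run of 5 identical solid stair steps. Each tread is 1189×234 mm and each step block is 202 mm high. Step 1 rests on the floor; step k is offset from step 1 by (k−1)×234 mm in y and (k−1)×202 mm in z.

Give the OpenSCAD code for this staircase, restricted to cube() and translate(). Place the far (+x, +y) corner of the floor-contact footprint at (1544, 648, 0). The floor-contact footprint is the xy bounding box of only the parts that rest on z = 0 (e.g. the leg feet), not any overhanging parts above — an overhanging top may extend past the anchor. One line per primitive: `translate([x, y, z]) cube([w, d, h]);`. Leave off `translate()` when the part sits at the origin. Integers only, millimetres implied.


translate([355, 414, 0]) cube([1189, 234, 202]);
translate([355, 648, 202]) cube([1189, 234, 202]);
translate([355, 882, 404]) cube([1189, 234, 202]);
translate([355, 1116, 606]) cube([1189, 234, 202]);
translate([355, 1350, 808]) cube([1189, 234, 202]);


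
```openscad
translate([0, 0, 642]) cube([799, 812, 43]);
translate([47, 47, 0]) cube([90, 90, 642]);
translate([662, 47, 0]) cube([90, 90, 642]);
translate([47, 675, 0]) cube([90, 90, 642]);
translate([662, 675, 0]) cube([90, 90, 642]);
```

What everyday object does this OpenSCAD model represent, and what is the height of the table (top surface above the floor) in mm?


A table. The table height is 685 mm.

A 799×812×43 slab sits at z = 642 on four 90 mm square posts — a table. The top surface is at 642 + 43 = 685 mm.


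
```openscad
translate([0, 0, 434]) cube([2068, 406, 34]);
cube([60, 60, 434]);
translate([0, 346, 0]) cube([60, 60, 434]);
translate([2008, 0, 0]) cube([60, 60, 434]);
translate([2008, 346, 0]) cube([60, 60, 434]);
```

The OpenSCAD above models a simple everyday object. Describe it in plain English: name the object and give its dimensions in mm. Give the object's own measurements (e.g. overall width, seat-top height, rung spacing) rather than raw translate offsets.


A bench: a 2068×406 mm seat slab, 34 mm thick, top at z = 468 mm, on four 60×60 mm square legs flush with the seat corners and standing on z = 0.


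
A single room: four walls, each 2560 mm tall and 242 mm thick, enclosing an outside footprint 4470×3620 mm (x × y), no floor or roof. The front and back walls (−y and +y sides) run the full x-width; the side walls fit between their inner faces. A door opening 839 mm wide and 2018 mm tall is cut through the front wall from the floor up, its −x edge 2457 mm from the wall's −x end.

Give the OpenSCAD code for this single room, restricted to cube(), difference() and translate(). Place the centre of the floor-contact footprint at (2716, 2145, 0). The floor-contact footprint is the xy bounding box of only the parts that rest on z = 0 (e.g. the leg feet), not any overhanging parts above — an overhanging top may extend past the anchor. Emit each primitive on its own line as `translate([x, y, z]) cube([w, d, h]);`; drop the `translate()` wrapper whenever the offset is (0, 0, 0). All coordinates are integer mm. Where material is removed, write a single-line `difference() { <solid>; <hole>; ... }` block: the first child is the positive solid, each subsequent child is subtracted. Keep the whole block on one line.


difference() { translate([481, 335, 0]) cube([4470, 242, 2560]); translate([2938, 335, 0]) cube([839, 242, 2018]); }
translate([481, 3713, 0]) cube([4470, 242, 2560]);
translate([481, 577, 0]) cube([242, 3136, 2560]);
translate([4709, 577, 0]) cube([242, 3136, 2560]);


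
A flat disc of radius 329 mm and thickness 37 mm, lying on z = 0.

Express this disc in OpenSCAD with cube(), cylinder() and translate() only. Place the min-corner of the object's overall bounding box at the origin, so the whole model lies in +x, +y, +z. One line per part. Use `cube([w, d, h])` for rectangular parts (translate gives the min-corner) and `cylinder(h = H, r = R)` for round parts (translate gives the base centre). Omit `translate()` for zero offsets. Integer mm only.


translate([329, 329, 0]) cylinder(h = 37, r = 329);


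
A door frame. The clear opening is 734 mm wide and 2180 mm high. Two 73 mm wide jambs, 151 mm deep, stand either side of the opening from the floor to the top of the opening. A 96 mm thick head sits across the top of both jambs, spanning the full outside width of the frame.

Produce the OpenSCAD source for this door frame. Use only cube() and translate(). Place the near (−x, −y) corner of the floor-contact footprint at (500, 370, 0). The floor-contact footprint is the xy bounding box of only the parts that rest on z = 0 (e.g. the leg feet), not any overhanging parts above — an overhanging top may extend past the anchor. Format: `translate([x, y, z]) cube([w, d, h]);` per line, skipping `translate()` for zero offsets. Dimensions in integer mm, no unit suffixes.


translate([500, 370, 0]) cube([73, 151, 2180]);
translate([1307, 370, 0]) cube([73, 151, 2180]);
translate([500, 370, 2180]) cube([880, 151, 96]);
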